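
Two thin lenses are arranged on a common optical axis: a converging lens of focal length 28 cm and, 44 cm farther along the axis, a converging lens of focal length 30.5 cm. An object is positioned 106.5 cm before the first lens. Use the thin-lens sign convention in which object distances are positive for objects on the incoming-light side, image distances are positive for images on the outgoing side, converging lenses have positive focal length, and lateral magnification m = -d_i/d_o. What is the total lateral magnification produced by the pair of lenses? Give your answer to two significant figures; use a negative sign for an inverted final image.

-0.44

Applying the thin-lens equation to the first lens, 1/28 = 1/106.5 + 1/d_i1, which gives d_i1 = 37.987 cm.
Its lateral magnification is m_1 = -d_i1/d_o1 = -(37.987)/106.5 = -0.3567.
Object distance for lens 2: d_o2 = 44 - 37.987 = 6.013 cm.
Applying the thin-lens equation again with f_2 = 30.5 cm and d_o2 = 6.013 cm gives d_i2 = -7.489 cm.
m_2 = -(-7.489)/(6.013) = 1.2455.
Total m = m_1 x m_2 = (-0.3567)(1.2455) = -0.4443.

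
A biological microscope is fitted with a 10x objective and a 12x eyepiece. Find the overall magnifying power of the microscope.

The overall magnification of a compound microscope is the product of the objective and eyepiece magnifications:
M = M_obj x M_eye = 10 x 12 = 120.

120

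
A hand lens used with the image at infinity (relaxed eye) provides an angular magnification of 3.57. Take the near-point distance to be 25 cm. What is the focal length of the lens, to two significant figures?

For the image at infinity, M = D/f.
f = D/M = 25/3.57 = 7.003 cm.

7.0 cm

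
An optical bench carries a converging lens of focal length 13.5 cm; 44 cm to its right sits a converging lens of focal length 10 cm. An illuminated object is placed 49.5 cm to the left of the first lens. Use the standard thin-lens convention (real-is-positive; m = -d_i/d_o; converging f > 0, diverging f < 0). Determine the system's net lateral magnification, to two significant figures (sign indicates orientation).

First lens: d_i1 = 1/(1/13.5 - 1/49.5) = 18.563 cm.
m_1 = -(18.563)/49.5 = -0.3750.
The intermediate image is 18.563 cm to the right of lens 1, so d_o2 = L - d_i1 = 44 - 18.563 = 25.437 cm.
Second lens: d_i2 = 1/(1/10 - 1/(25.437)) = 16.478 cm.
m_2 = -(16.478)/(25.437) = -0.6478.
Total m = m_1 x m_2 = (-0.3750)(-0.6478) = 0.2429.

0.24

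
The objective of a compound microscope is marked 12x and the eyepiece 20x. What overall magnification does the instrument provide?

240

The overall magnification of a compound microscope is the product of the objective and eyepiece magnifications:
M = M_obj x M_eye = 12 x 20 = 240.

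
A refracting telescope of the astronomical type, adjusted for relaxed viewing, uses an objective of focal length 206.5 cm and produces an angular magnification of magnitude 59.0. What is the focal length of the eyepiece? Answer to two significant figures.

|M| = f_obj/f_eye, so f_eye = f_obj/|M| = 206.5/59.0 = 3.500 cm.

3.5 cm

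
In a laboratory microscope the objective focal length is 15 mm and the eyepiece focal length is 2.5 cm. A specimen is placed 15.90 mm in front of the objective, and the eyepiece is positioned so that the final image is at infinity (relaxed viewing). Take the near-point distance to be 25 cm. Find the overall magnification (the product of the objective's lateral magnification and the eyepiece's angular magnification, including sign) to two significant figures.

Convert to cm: f_obj = 15 mm = 1.5 cm; d_o = 15.90 mm = 1.59 cm.
Objective: 1/d_i = 1/f_obj - 1/d_o = 1/1.5 - 1/1.59 = 0.03774 cm^-1, so d_i = 26.500 cm.
m_obj = -d_i/d_o = -26.500/1.59 = -16.667.
Eyepiece angular magnification (image at infinity): M_eye = D/f_e = 25/2.5 = 10.000.
Overall M = m_obj x M_eye = (-16.667)(10.000) = -166.67.

-170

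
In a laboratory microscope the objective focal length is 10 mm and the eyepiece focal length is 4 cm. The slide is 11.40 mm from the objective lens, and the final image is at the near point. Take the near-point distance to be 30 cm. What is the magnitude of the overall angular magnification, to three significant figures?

Convert to cm: f_obj = 10 mm = 1 cm; d_o = 11.40 mm = 1.14 cm.
Objective: 1/d_i = 1/f_obj - 1/d_o = 1/1 - 1/1.14 = 0.12281 cm^-1, so d_i = 8.143 cm.
m_obj = -d_i/d_o = -8.143/1.14 = -7.143.
Eyepiece angular magnification (image at near point): M_eye = 1 + D/f_e = 1 + 30/4 = 8.500.
Overall M = m_obj x M_eye = (-7.143)(8.500) = -60.71.
|M| = 60.71.

60.7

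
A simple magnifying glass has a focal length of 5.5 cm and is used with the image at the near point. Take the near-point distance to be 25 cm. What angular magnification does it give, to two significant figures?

5.5

M = 1 + D/f = 1 + 25/5.5 = 5.545.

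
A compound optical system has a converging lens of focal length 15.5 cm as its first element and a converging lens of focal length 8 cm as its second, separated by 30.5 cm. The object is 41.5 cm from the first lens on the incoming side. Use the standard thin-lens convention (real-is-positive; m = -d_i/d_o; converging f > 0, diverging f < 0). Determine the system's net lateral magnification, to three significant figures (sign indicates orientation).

Applying the thin-lens equation to the first lens, 1/15.5 = 1/41.5 + 1/d_i1, which gives d_i1 = 24.740 cm.
Its lateral magnification is m_1 = -d_i1/d_o1 = -(24.740)/41.5 = -0.5962.
That image sits 5.760 cm in front of the second lens, so d_o2 = 5.760 cm.
Applying the thin-lens equation again with f_2 = 8 cm and d_o2 = 5.760 cm gives d_i2 = -20.567 cm.
m_2 = -(-20.567)/(5.760) = 3.5708.
The system's lateral magnification is m_1 m_2 = (-0.5962)(3.5708) = -2.1288.

-2.13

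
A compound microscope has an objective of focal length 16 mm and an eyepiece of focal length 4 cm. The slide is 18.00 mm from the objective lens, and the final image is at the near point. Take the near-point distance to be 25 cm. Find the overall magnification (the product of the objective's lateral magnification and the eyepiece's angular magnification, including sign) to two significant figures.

-58

Convert to cm: f_obj = 16 mm = 1.6 cm; d_o = 18.00 mm = 1.80 cm.
Objective: 1/d_i = 1/f_obj - 1/d_o = 1/1.6 - 1/1.80 = 0.06944 cm^-1, so d_i = 14.400 cm.
m_obj = -d_i/d_o = -14.400/1.80 = -8.000.
Eyepiece angular magnification (image at near point): M_eye = 1 + D/f_e = 1 + 25/4 = 7.250.
Overall M = m_obj x M_eye = (-8.000)(7.250) = -58.00.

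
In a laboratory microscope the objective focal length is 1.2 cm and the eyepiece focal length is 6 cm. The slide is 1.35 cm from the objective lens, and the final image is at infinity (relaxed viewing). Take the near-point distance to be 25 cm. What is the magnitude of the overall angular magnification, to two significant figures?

33

Objective: 1/d_i = 1/f_obj - 1/d_o = 1/1.2 - 1/1.35 = 0.09259 cm^-1, so d_i = 10.800 cm.
m_obj = -d_i/d_o = -10.800/1.35 = -8.000.
Eyepiece angular magnification (image at infinity): M_eye = D/f_e = 25/6 = 4.167.
Overall M = m_obj x M_eye = (-8.000)(4.167) = -33.33.
|M| = 33.33.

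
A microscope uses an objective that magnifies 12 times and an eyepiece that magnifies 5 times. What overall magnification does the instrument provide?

The overall magnification of a compound microscope is the product of the objective and eyepiece magnifications:
M = M_obj x M_eye = 12 x 5 = 60.

60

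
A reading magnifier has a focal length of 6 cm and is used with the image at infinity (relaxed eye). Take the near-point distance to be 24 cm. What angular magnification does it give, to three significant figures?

4.00

M = D/f = 24/6 = 4.000.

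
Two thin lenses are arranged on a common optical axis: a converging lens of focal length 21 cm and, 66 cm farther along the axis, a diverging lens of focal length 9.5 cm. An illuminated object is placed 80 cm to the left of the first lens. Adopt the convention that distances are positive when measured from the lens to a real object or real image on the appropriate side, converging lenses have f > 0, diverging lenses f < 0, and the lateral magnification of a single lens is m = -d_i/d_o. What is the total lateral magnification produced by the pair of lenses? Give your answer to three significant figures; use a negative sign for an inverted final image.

-0.0719

Lens 1: 1/d_i1 = 1/f_1 - 1/d_o1 = 1/21 - 1/80 = 0.03512 cm^-1, so d_i1 = 28.475 cm.
m_1 = -(28.475)/80 = -0.3559.
Object distance for lens 2: d_o2 = 66 - 28.475 = 37.525 cm.
Lens 2: 1/d_i2 = 1/f_2 - 1/d_o2 = 1/(-9.5) - 1/(37.525) = -0.13191 cm^-1, so d_i2 = -7.581 cm.
m_2 = -(-7.581)/(37.525) = 0.2020.
Total m = m_1 x m_2 = (-0.3559)(0.2020) = -0.0719.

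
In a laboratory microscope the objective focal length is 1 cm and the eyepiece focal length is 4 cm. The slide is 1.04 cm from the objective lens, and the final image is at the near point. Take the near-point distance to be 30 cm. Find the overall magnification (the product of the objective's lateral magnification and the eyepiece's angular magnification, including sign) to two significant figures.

Objective: 1/d_i = 1/f_obj - 1/d_o = 1/1 - 1/1.04 = 0.03846 cm^-1, so d_i = 26.000 cm.
m_obj = -d_i/d_o = -26.000/1.04 = -25.000.
Eyepiece angular magnification (image at near point): M_eye = 1 + D/f_e = 1 + 30/4 = 8.500.
Overall M = m_obj x M_eye = (-25.000)(8.500) = -212.50.

-210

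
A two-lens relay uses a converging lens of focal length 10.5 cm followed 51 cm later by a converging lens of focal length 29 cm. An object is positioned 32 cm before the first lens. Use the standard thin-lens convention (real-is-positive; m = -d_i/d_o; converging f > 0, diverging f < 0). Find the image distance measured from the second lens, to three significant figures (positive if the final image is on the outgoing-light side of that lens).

161 cm

Applying the thin-lens equation to the first lens, 1/10.5 = 1/32 + 1/d_i1, which gives d_i1 = 15.628 cm.
That image sits 35.372 cm in front of the second lens, so d_o2 = 35.372 cm.
Applying the thin-lens equation again with f_2 = 29 cm and d_o2 = 35.372 cm gives d_i2 = 160.982 cm.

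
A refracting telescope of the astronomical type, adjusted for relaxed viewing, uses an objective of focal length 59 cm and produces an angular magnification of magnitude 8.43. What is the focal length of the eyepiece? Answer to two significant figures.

7.0 cm

|M| = f_obj/f_eye, so f_eye = f_obj/|M| = 59/8.43 = 6.999 cm.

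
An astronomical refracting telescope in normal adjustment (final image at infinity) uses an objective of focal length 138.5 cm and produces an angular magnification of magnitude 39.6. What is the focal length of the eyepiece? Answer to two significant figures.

3.5 cm

|M| = f_obj/f_eye, so f_eye = f_obj/|M| = 138.5/39.6 = 3.497 cm.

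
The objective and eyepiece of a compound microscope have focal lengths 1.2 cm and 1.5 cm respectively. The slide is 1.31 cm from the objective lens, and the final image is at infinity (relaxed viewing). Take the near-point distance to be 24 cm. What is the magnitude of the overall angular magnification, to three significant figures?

175

Objective: 1/d_i = 1/f_obj - 1/d_o = 1/1.2 - 1/1.31 = 0.06997 cm^-1, so d_i = 14.291 cm.
m_obj = -d_i/d_o = -14.291/1.31 = -10.909.
Eyepiece angular magnification (image at infinity): M_eye = D/f_e = 24/1.5 = 16.000.
Overall M = m_obj x M_eye = (-10.909)(16.000) = -174.55.
|M| = 174.55.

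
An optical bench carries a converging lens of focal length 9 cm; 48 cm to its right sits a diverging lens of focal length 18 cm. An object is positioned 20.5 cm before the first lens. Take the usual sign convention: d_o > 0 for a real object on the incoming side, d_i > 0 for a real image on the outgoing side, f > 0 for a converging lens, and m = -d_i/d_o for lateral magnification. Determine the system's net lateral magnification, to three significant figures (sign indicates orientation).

-0.282

Lens 1: 1/d_i1 = 1/f_1 - 1/d_o1 = 1/9 - 1/20.5 = 0.06233 cm^-1, so d_i1 = 16.043 cm.
m_1 = -(16.043)/20.5 = -0.7826.
That image sits 31.957 cm in front of the second lens, so d_o2 = 31.957 cm.
Lens 2: 1/d_i2 = 1/f_2 - 1/d_o2 = 1/(-18) - 1/(31.957) = -0.08685 cm^-1, so d_i2 = -11.514 cm.
m_2 = -(-11.514)/(31.957) = 0.3603.
Overall magnification: m = m_1 m_2 = -0.2820.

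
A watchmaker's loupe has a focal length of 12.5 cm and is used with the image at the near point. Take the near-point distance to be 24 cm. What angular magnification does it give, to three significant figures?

2.92

M = 1 + D/f = 1 + 24/12.5 = 2.920.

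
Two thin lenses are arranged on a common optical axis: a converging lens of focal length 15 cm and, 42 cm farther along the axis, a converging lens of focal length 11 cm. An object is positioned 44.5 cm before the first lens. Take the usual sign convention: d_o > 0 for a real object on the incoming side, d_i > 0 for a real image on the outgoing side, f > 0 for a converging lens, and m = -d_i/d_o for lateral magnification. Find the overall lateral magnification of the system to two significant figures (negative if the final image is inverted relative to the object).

0.67

Lens 1: 1/d_i1 = 1/f_1 - 1/d_o1 = 1/15 - 1/44.5 = 0.04419 cm^-1, so d_i1 = 22.627 cm.
m_1 = -(22.627)/44.5 = -0.5085.
That image sits 19.373 cm in front of the second lens, so d_o2 = 19.373 cm.
Lens 2: 1/d_i2 = 1/f_2 - 1/d_o2 = 1/11 - 1/(19.373) = 0.03929 cm^-1, so d_i2 = 25.451 cm.
m_2 = -(25.451)/(19.373) = -1.3138.
Overall magnification: m = m_1 m_2 = 0.6680.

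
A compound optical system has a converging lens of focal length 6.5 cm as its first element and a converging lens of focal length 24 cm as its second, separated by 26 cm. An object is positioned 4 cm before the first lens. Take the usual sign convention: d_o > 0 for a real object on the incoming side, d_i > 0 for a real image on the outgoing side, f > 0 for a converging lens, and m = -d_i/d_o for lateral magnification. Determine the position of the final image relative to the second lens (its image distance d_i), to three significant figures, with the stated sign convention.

Applying the thin-lens equation to the first lens, 1/6.5 = 1/4 + 1/d_i1, which gives d_i1 = -10.400 cm.
The intermediate image is virtual, 10.400 cm to the left of lens 1, so d_o2 = L - d_i1 = 26 - (-10.400) = 36.400 cm.
Applying the thin-lens equation again with f_2 = 24 cm and d_o2 = 36.400 cm gives d_i2 = 70.452 cm.

70.5 cm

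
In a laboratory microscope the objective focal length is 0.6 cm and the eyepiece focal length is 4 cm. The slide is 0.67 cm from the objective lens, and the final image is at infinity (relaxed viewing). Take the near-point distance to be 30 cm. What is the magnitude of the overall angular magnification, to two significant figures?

Objective: 1/d_i = 1/f_obj - 1/d_o = 1/0.6 - 1/0.67 = 0.17413 cm^-1, so d_i = 5.743 cm.
m_obj = -d_i/d_o = -5.743/0.67 = -8.571.
Eyepiece angular magnification (image at infinity): M_eye = D/f_e = 30/4 = 7.500.
Overall M = m_obj x M_eye = (-8.571)(7.500) = -64.29.
|M| = 64.29.

64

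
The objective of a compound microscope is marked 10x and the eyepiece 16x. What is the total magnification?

The overall magnification of a compound microscope is the product of the objective and eyepiece magnifications:
M = M_obj x M_eye = 10 x 16 = 160.

160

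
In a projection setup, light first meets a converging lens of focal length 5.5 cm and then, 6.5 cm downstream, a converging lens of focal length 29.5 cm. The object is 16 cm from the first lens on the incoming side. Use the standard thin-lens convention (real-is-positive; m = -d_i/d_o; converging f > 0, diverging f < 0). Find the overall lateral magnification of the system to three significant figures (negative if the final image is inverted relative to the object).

First lens: d_i1 = 1/(1/5.5 - 1/16) = 8.381 cm.
m_1 = -(8.381)/16 = -0.5238.
This image would form 8.381 cm past lens 1, i.e. 1.881 cm beyond lens 2, so it is a virtual object for lens 2: d_o2 = 6.5 - 8.381 = -1.881 cm.
Second lens: d_i2 = 1/(1/29.5 - 1/(-1.881)) = 1.768 cm.
m_2 = -(1.768)/(-1.881) = 0.9401.
Total m = m_1 x m_2 = (-0.5238)(0.9401) = -0.4924.

-0.492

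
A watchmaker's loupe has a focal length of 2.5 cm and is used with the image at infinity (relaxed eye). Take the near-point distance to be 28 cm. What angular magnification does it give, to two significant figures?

M = D/f = 28/2.5 = 11.200.

11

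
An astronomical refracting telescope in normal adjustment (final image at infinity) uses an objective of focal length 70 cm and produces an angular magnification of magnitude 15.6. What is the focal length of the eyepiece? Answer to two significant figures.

4.5 cm

|M| = f_obj/f_eye, so f_eye = f_obj/|M| = 70/15.6 = 4.487 cm.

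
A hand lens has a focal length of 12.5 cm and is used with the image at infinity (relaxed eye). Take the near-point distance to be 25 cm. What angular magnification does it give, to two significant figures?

M = D/f = 25/12.5 = 2.000.

2.0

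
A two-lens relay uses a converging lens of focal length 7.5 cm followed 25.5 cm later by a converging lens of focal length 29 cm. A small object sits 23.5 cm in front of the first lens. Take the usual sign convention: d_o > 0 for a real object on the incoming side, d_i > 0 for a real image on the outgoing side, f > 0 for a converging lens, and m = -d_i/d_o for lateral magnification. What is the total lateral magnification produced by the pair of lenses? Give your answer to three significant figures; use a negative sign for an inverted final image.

-0.936

Lens 1: 1/d_i1 = 1/f_1 - 1/d_o1 = 1/7.5 - 1/23.5 = 0.09078 cm^-1, so d_i1 = 11.016 cm.
m_1 = -(11.016)/23.5 = -0.4688.
Object distance for lens 2: d_o2 = 25.5 - 11.016 = 14.484 cm.
Lens 2: 1/d_i2 = 1/f_2 - 1/d_o2 = 1/29 - 1/(14.484) = -0.03456 cm^-1, so d_i2 = -28.938 cm.
m_2 = -(-28.938)/(14.484) = 1.9978.
The system's lateral magnification is m_1 m_2 = (-0.4688)(1.9978) = -0.9365.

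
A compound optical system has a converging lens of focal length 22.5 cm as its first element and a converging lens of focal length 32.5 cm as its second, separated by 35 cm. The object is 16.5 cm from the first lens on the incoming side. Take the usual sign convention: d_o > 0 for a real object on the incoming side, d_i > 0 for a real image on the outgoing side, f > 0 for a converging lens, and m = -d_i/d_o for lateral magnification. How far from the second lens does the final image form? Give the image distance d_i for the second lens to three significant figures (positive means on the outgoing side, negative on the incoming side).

Lens 1: 1/d_i1 = 1/f_1 - 1/d_o1 = 1/22.5 - 1/16.5 = -0.01616 cm^-1, so d_i1 = -61.875 cm.
The intermediate image is virtual, 61.875 cm to the left of lens 1, so d_o2 = L - d_i1 = 35 - (-61.875) = 96.875 cm.
Lens 2: 1/d_i2 = 1/f_2 - 1/d_o2 = 1/32.5 - 1/(96.875) = 0.02045 cm^-1, so d_i2 = 48.908 cm.

48.9 cm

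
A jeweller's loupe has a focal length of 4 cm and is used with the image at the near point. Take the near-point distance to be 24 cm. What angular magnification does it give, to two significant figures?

M = 1 + D/f = 1 + 24/4 = 7.000.

7.0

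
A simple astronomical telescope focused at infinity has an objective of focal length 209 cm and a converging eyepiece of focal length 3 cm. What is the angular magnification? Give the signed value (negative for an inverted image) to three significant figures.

M = -f_obj/f_eye = -209/(3) = -69.667.

-69.7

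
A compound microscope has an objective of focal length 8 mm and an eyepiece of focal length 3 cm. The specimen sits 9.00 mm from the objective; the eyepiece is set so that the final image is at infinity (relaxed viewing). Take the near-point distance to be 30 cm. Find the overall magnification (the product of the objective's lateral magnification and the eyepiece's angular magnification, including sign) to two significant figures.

-80

Convert to cm: f_obj = 8 mm = 0.8 cm; d_o = 9.00 mm = 0.90 cm.
Objective: 1/d_i = 1/f_obj - 1/d_o = 1/0.8 - 1/0.90 = 0.13889 cm^-1, so d_i = 7.200 cm.
m_obj = -d_i/d_o = -7.200/0.90 = -8.000.
Eyepiece angular magnification (image at infinity): M_eye = D/f_e = 30/3 = 10.000.
Overall M = m_obj x M_eye = (-8.000)(10.000) = -80.00.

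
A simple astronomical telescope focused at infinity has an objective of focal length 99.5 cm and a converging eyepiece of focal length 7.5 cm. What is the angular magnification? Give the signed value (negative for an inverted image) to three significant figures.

-13.3

M = -f_obj/f_eye = -99.5/(7.5) = -13.267.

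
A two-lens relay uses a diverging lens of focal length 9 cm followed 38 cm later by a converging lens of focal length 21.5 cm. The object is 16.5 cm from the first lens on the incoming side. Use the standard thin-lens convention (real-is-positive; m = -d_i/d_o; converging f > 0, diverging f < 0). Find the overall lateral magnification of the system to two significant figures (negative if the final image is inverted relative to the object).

First lens: d_i1 = 1/(1/(-9) - 1/16.5) = -5.824 cm.
m_1 = -(-5.824)/16.5 = 0.3529.
With d_i1 < 0 the first image is virtual and lies on the object side; the object distance for lens 2 is d_o2 = 38 - (-5.824) = 43.824 cm.
Second lens: d_i2 = 1/(1/21.5 - 1/(43.824)) = 42.207 cm.
m_2 = -(42.207)/(43.824) = -0.9631.
Overall magnification: m = m_1 m_2 = -0.3399.

-0.34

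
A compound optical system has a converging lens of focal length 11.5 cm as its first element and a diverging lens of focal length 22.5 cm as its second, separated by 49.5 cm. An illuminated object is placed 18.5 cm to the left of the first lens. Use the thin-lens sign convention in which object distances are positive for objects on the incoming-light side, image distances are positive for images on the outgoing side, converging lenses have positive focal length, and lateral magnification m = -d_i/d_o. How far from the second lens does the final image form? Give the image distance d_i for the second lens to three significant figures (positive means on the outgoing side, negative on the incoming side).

Applying the thin-lens equation to the first lens, 1/11.5 = 1/18.5 + 1/d_i1, which gives d_i1 = 30.393 cm.
Object distance for lens 2: d_o2 = 49.5 - 30.393 = 19.107 cm.
Applying the thin-lens equation again with f_2 = -22.5 cm and d_o2 = 19.107 cm gives d_i2 = -10.333 cm.

-10.3 cm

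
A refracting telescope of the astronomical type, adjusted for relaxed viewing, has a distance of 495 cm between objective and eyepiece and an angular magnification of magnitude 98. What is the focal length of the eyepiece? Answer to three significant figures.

In normal adjustment the tube length equals f_obj + f_eye and |M| = f_obj/f_eye.
So f_obj = 98 f_eye and 98 f_eye + f_eye = 495 cm, giving f_eye = 495/99 = 5.000 cm and f_obj = 490.000 cm.

5.00 cm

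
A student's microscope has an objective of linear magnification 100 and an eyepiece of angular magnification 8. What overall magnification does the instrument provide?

The overall magnification of a compound microscope is the product of the objective and eyepiece magnifications:
M = M_obj x M_eye = 100 x 8 = 800.

800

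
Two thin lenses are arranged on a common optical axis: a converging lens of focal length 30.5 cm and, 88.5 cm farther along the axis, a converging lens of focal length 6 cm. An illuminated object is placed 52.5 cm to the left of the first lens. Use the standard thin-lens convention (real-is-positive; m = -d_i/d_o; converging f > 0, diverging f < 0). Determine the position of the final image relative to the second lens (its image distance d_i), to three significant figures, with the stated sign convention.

Lens 1: 1/d_i1 = 1/f_1 - 1/d_o1 = 1/30.5 - 1/52.5 = 0.01374 cm^-1, so d_i1 = 72.784 cm.
The intermediate image is 72.784 cm to the right of lens 1, so d_o2 = L - d_i1 = 88.5 - 72.784 = 15.716 cm.
Lens 2: 1/d_i2 = 1/f_2 - 1/d_o2 = 1/6 - 1/(15.716) = 0.10304 cm^-1, so d_i2 = 9.705 cm.

9.71 cm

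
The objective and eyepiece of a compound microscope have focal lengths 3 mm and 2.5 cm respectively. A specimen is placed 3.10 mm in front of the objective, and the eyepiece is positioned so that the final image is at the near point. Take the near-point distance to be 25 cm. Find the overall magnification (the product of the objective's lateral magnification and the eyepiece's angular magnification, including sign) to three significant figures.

Convert to cm: f_obj = 3 mm = 0.3 cm; d_o = 3.10 mm = 0.31 cm.
Objective: 1/d_i = 1/f_obj - 1/d_o = 1/0.3 - 1/0.31 = 0.10753 cm^-1, so d_i = 9.300 cm.
m_obj = -d_i/d_o = -9.300/0.31 = -30.000.
Eyepiece angular magnification (image at near point): M_eye = 1 + D/f_e = 1 + 25/2.5 = 11.000.
Overall M = m_obj x M_eye = (-30.000)(11.000) = -330.00.

-330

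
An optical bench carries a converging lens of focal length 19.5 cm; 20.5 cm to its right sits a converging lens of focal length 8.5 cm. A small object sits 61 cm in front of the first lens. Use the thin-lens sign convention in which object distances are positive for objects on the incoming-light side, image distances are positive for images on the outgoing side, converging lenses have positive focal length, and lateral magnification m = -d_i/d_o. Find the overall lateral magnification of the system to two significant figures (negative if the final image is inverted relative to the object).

-0.24

First lens: d_i1 = 1/(1/19.5 - 1/61) = 28.663 cm.
m_1 = -(28.663)/61 = -0.4699.
This image would form 28.663 cm past lens 1, i.e. 8.163 cm beyond lens 2, so it is a virtual object for lens 2: d_o2 = 20.5 - 28.663 = -8.163 cm.
Second lens: d_i2 = 1/(1/8.5 - 1/(-8.163)) = 4.164 cm.
m_2 = -(4.164)/(-8.163) = 0.5101.
Total m = m_1 x m_2 = (-0.4699)(0.5101) = -0.2397.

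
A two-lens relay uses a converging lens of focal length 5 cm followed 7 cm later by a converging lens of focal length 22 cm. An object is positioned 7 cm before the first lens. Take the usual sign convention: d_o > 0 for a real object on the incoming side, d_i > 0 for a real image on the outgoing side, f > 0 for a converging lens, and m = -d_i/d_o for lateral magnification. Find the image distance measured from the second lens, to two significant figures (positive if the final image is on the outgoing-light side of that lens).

Applying the thin-lens equation to the first lens, 1/5 = 1/7 + 1/d_i1, which gives d_i1 = 17.500 cm.
This image would form 17.500 cm past lens 1, i.e. 10.500 cm beyond lens 2, so it is a virtual object for lens 2: d_o2 = 7 - 17.500 = -10.500 cm.
Applying the thin-lens equation again with f_2 = 22 cm and d_o2 = -10.500 cm gives d_i2 = 7.108 cm.

7.1 cm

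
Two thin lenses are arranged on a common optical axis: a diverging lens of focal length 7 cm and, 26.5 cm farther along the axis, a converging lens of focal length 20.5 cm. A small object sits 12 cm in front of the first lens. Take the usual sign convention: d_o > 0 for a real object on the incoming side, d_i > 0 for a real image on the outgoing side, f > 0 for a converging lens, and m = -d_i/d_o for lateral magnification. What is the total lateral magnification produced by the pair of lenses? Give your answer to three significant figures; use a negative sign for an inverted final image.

-0.725

Applying the thin-lens equation to the first lens, 1/(-7) = 1/12 + 1/d_i1, which gives d_i1 = -4.421 cm.
Its lateral magnification is m_1 = -d_i1/d_o1 = -(-4.421)/12 = 0.3684.
The intermediate image is virtual, 4.421 cm to the left of lens 1, so d_o2 = L - d_i1 = 26.5 - (-4.421) = 30.921 cm.
Applying the thin-lens equation again with f_2 = 20.5 cm and d_o2 = 30.921 cm gives d_i2 = 60.827 cm.
m_2 = -(60.827)/(30.921) = -1.9672.
Overall magnification: m = m_1 m_2 = -0.7247.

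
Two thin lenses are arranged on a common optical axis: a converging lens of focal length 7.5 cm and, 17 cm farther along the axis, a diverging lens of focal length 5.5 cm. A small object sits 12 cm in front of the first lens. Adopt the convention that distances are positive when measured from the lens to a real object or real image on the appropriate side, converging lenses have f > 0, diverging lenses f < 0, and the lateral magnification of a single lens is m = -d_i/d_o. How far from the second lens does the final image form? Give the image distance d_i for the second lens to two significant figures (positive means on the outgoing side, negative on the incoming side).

Applying the thin-lens equation to the first lens, 1/7.5 = 1/12 + 1/d_i1, which gives d_i1 = 20.000 cm.
Since 20.000 cm > 17 cm, the first image lies past the second lens and serves as a virtual object: d_o2 = L - d_i1 = -3.000 cm.
Applying the thin-lens equation again with f_2 = -5.5 cm and d_o2 = -3.000 cm gives d_i2 = 6.600 cm.

6.6 cm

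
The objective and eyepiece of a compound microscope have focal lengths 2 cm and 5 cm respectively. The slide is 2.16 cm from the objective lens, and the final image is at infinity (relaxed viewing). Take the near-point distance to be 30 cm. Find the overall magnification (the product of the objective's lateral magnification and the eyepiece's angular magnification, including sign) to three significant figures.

Objective: 1/d_i = 1/f_obj - 1/d_o = 1/2 - 1/2.16 = 0.03704 cm^-1, so d_i = 27.000 cm.
m_obj = -d_i/d_o = -27.000/2.16 = -12.500.
Eyepiece angular magnification (image at infinity): M_eye = D/f_e = 30/5 = 6.000.
Overall M = m_obj x M_eye = (-12.500)(6.000) = -75.00.

-75.0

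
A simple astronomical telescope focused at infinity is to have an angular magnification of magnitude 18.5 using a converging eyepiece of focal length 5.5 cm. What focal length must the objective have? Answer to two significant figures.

100 cm

|M| = f_obj/|f_eye|, so f_obj = |M| x |f_eye| = 18.5 x 5.5 = 101.750 cm.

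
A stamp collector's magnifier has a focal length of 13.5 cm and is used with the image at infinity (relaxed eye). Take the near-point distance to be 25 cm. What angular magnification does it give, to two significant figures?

M = D/f = 25/13.5 = 1.852.

1.9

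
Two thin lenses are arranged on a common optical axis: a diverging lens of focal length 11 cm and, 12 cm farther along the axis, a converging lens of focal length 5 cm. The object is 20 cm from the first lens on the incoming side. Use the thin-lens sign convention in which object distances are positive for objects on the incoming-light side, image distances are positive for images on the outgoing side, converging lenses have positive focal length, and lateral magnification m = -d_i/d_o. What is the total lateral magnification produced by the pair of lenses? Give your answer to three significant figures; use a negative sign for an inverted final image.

-0.126

Lens 1: 1/d_i1 = 1/f_1 - 1/d_o1 = 1/(-11) - 1/20 = -0.14091 cm^-1, so d_i1 = -7.097 cm.
m_1 = -(-7.097)/20 = 0.3548.
The intermediate image is virtual, 7.097 cm to the left of lens 1, so d_o2 = L - d_i1 = 12 - (-7.097) = 19.097 cm.
Lens 2: 1/d_i2 = 1/f_2 - 1/d_o2 = 1/5 - 1/(19.097) = 0.14764 cm^-1, so d_i2 = 6.773 cm.
m_2 = -(6.773)/(19.097) = -0.3547.
Overall magnification: m = m_1 m_2 = -0.1259.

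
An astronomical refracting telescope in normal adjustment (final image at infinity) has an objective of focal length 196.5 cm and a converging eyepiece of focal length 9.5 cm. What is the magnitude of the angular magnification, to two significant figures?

21

|M| = f_obj/|f_eye| = 196.5/9.5 = 20.684.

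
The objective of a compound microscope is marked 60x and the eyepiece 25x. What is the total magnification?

The overall magnification of a compound microscope is the product of the objective and eyepiece magnifications:
M = M_obj x M_eye = 60 x 25 = 1500.

1500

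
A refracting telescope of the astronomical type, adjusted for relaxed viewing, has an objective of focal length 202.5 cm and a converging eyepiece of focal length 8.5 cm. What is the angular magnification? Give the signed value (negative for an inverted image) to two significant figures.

M = -f_obj/f_eye = -202.5/(8.5) = -23.824.

-24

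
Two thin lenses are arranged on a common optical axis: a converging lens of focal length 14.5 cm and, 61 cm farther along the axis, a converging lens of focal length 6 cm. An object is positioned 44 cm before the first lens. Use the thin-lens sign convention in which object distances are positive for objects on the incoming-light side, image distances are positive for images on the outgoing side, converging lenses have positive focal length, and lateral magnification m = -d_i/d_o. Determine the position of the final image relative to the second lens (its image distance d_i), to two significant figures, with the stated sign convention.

7.1 cm

Applying the thin-lens equation to the first lens, 1/14.5 = 1/44 + 1/d_i1, which gives d_i1 = 21.627 cm.
The intermediate image is 21.627 cm to the right of lens 1, so d_o2 = L - d_i1 = 61 - 21.627 = 39.373 cm.
Applying the thin-lens equation again with f_2 = 6 cm and d_o2 = 39.373 cm gives d_i2 = 7.079 cm.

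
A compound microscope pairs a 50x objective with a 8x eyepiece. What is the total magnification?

The overall magnification of a compound microscope is the product of the objective and eyepiece magnifications:
M = M_obj x M_eye = 50 x 8 = 400.

400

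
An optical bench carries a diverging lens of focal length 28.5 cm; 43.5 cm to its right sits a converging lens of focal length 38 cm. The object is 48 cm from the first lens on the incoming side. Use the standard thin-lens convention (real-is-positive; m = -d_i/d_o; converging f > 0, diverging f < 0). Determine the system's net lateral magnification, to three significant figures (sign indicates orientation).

-0.605

Lens 1: 1/d_i1 = 1/f_1 - 1/d_o1 = 1/(-28.5) - 1/48 = -0.05592 cm^-1, so d_i1 = -17.882 cm.
m_1 = -(-17.882)/48 = 0.3725.
With d_i1 < 0 the first image is virtual and lies on the object side; the object distance for lens 2 is d_o2 = 43.5 - (-17.882) = 61.382 cm.
Lens 2: 1/d_i2 = 1/f_2 - 1/d_o2 = 1/38 - 1/(61.382) = 0.01002 cm^-1, so d_i2 = 99.756 cm.
m_2 = -(99.756)/(61.382) = -1.6252.
Overall magnification: m = m_1 m_2 = -0.6055.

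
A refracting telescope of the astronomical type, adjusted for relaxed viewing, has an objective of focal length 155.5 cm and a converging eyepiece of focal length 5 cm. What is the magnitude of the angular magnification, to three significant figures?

|M| = f_obj/|f_eye| = 155.5/5 = 31.100.

31.1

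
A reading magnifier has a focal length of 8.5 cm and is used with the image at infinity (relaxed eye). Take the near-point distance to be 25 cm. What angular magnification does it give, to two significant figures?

2.9

M = D/f = 25/8.5 = 2.941.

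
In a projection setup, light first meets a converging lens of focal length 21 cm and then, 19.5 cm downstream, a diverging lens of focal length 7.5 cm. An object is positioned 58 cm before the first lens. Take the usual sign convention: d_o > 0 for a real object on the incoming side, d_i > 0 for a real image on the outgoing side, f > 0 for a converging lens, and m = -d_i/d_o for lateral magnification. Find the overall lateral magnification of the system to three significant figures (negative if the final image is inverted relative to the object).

First lens: d_i1 = 1/(1/21 - 1/58) = 32.919 cm.
m_1 = -(32.919)/58 = -0.5676.
Since 32.919 cm > 19.5 cm, the first image lies past the second lens and serves as a virtual object: d_o2 = L - d_i1 = -13.419 cm.
Second lens: d_i2 = 1/(1/(-7.5) - 1/(-13.419)) = -17.003 cm.
m_2 = -(-17.003)/(-13.419) = -1.2671.
Total m = m_1 x m_2 = (-0.5676)(-1.2671) = 0.7192.

0.719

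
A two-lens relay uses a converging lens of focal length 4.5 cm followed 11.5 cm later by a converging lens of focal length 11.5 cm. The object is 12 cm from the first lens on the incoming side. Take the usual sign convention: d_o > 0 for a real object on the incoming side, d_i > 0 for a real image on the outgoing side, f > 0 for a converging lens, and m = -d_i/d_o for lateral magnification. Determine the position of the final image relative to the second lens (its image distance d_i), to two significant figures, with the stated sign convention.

-6.9 cm

First lens: d_i1 = 1/(1/4.5 - 1/12) = 7.200 cm.
The intermediate image is 7.200 cm to the right of lens 1, so d_o2 = L - d_i1 = 11.5 - 7.200 = 4.300 cm.
Second lens: d_i2 = 1/(1/11.5 - 1/(4.300)) = -6.868 cm.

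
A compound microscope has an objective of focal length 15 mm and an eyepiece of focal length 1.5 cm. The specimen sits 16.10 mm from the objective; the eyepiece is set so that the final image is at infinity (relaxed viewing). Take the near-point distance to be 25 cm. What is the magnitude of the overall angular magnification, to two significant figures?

Convert to cm: f_obj = 15 mm = 1.5 cm; d_o = 16.10 mm = 1.61 cm.
Objective: 1/d_i = 1/f_obj - 1/d_o = 1/1.5 - 1/1.61 = 0.04555 cm^-1, so d_i = 21.955 cm.
m_obj = -d_i/d_o = -21.955/1.61 = -13.636.
Eyepiece angular magnification (image at infinity): M_eye = D/f_e = 25/1.5 = 16.667.
Overall M = m_obj x M_eye = (-13.636)(16.667) = -227.27.
|M| = 227.27.

230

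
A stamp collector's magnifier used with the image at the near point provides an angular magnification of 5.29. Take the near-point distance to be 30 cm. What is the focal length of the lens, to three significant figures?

6.99 cm

For the image at the near point, M = 1 + D/f.
f = D/(M - 1) = 30/(5.29 - 1) = 6.993 cm.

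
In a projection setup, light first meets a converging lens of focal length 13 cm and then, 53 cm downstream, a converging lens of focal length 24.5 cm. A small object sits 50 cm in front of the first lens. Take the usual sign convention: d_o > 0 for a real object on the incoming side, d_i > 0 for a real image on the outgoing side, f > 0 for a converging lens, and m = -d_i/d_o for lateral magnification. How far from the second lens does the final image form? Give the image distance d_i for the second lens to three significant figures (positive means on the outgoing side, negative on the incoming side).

First lens: d_i1 = 1/(1/13 - 1/50) = 17.568 cm.
The intermediate image is 17.568 cm to the right of lens 1, so d_o2 = L - d_i1 = 53 - 17.568 = 35.432 cm.
Second lens: d_i2 = 1/(1/24.5 - 1/(35.432)) = 79.405 cm.

79.4 cm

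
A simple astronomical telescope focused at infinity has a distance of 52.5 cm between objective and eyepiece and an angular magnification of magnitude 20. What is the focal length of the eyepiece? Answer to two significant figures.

In normal adjustment the tube length equals f_obj + f_eye and |M| = f_obj/f_eye.
So f_obj = 20 f_eye and 20 f_eye + f_eye = 52.5 cm, giving f_eye = 52.5/21 = 2.500 cm and f_obj = 50.000 cm.

2.5 cm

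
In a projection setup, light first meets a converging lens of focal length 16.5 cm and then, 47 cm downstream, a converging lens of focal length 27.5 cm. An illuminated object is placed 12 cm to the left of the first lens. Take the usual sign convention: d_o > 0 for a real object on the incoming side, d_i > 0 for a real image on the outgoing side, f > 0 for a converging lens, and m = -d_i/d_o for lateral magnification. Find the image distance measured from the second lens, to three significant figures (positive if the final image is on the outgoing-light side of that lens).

Lens 1: 1/d_i1 = 1/f_1 - 1/d_o1 = 1/16.5 - 1/12 = -0.02273 cm^-1, so d_i1 = -44.000 cm.
With d_i1 < 0 the first image is virtual and lies on the object side; the object distance for lens 2 is d_o2 = 47 - (-44.000) = 91.000 cm.
Lens 2: 1/d_i2 = 1/f_2 - 1/d_o2 = 1/27.5 - 1/(91.000) = 0.02537 cm^-1, so d_i2 = 39.409 cm.

39.4 cm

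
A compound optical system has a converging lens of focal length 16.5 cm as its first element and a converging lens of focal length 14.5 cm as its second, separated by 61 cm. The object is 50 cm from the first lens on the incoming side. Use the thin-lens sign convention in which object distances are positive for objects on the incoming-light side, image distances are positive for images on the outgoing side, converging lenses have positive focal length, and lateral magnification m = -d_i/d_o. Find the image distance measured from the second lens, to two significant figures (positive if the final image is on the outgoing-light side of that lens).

24 cm

First lens: d_i1 = 1/(1/16.5 - 1/50) = 24.627 cm.
Object distance for lens 2: d_o2 = 61 - 24.627 = 36.373 cm.
Second lens: d_i2 = 1/(1/14.5 - 1/(36.373)) = 24.112 cm.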